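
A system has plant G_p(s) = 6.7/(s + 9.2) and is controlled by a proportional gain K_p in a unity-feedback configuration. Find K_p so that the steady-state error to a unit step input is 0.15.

The loop is type 0, so e_ss(step) = 1/(1 + K_pos) with K_pos = K_p·G_p(0).
G_p(0) = 0.7283. Require 1/(1 + K_p·0.7283) = 0.15, so 1 + 0.7283·K_p = 6.667.
K_p = (6.667 − 1)/0.7283 = 7.78.

K_p = 7.78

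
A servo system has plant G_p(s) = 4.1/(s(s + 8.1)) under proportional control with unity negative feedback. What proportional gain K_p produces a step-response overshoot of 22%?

K_p = 21.2

From %OS = 100·exp(−πζ/√(1−ζ²)) = 22%, ζ = −ln(0.22)/√(π²+ln²(0.22)) = 0.4342.
Characteristic equation s² + 8.1s + 4.1K_p = 0 gives ζ = 8.1/(2√(4.1K_p)).
Setting ζ = 0.4342: √(4.1K_p) = 8.1/(2·0.4342) = 9.328, so K_p = 87.02/4.1 = 21.2.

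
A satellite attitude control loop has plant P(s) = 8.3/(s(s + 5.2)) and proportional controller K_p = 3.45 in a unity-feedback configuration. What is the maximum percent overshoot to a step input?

Closed-loop characteristic equation: s² + 5.2s + 28.64 = 0, so ω_n = 5.351 rad/s and ζ = 5.2/(2·5.351) = 0.4859.
%OS = 100·exp(−πζ/√(1−ζ²)) = 100·exp(−π·0.4859/√0.7639) = 17.4%.

17.4%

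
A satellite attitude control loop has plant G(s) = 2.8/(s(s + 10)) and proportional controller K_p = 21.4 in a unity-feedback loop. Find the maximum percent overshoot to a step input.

7.01%

Closed-loop characteristic equation: s² + 10s + 59.92 = 0, so ω_n = 7.741 rad/s and ζ = 10/(2·7.741) = 0.6459.
%OS = 100·exp(−πζ/√(1−ζ²)) = 100·exp(−π·0.6459/√0.5828) = 7.01%.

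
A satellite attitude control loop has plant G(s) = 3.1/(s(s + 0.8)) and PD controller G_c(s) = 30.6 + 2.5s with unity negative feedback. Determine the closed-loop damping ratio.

ζ = 0.439

Forward path: (30.6 + 2.5s)·3.1/(s(s+0.8)). The closed-loop characteristic equation is s² + (0.8 + 3.1·2.5)s + 3.1·30.6 = 0.
That is s² + 8.55s + 94.86 = 0, so ω_n = 9.74 rad/s and ζ = 8.55/(2·9.74) = 0.4389.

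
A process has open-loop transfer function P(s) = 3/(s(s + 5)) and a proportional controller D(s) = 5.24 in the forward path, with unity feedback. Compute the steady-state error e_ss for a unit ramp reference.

0.318

The loop has one pole at the origin (type 1). Velocity error constant K_v = lim_{s→0} s·D(s)P(s) = 5.24·3/5 = 3.144.
Steady-state error to a unit ramp: e_ss = 1/K_v = 0.318.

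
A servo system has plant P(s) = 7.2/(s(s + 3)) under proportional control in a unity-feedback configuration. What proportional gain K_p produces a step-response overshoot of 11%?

K_p = 0.946

From %OS = 100·exp(−πζ/√(1−ζ²)) = 11%, ζ = −ln(0.11)/√(π²+ln²(0.11)) = 0.5749.
Characteristic equation s² + 3s + 7.2K_p = 0 gives ζ = 3/(2√(7.2K_p)).
Setting ζ = 0.5749: √(7.2K_p) = 3/(2·0.5749) = 2.609, so K_p = 6.808/7.2 = 0.946.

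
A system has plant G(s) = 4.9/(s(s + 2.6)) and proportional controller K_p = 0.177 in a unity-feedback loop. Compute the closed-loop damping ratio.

ζ = 1.4

1 + K_p·G(s) = 0 gives s² + 2.6s + 0.8673 = 0.
Matching s² + 2ζω_n s + ω_n²: ω_n = √0.8673 = 0.9313 rad/s and 2ζω_n = 2.6, so ζ = 2.6/(2·0.9313) = 1.4.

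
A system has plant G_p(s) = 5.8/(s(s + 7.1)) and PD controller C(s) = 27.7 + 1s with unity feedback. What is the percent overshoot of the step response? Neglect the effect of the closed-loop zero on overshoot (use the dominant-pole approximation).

Forward path: (27.7 + 1s)·5.8/(s(s+7.1)). The closed-loop characteristic equation is s² + (7.1 + 5.8·1)s + 5.8·27.7 = 0.
That is s² + 12.9s + 160.7 = 0, so ω_n = 12.68 rad/s and ζ = 12.9/(2·12.68) = 0.5089.
%OS = 100·exp(−πζ/√(1−ζ²)) = 15.6%.

15.6%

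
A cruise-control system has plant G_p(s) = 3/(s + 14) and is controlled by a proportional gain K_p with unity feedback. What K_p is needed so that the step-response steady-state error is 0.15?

Steady-state error for a unit step on this type-0 loop is 1/(1 + K_p·G_p(0)).
G_p(0) = 0.2143. Require 1/(1 + K_p·0.2143) = 0.15, so 1 + 0.2143·K_p = 6.667.
K_p = (6.667 − 1)/0.2143 = 26.4.

K_p = 26.4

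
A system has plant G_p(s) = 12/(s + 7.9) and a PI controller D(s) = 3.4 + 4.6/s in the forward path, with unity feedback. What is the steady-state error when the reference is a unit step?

The open loop D(s)G_p(s) has a pole at the origin (type 1), so the static position error constant is infinite and e_ss = 1/(1+∞) = 0.

0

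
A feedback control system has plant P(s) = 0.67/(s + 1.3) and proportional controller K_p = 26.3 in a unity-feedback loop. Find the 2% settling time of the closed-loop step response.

Closed-loop transfer function: T(s) = K_p·P(s)/(1 + K_p·P(s)) = 17.62/(s + 1.3 + 17.62) = 17.62/(s + 18.92).
Time constant τ = 1/18.92 = 0.05285 s, so the 2% settling time is about 4τ = 0.211 s.

T_s ≈ 0.211 s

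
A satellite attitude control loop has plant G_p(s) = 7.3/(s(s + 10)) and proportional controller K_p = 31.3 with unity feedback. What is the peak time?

T_p = 0.22 s

The closed-loop denominator s² + 10s + 228.5 gives ω_n = √228.5 = 15.12 and ζ = 10/(2ω_n) = 0.3308.
Damped frequency ω_d = ω_n√(1−ζ²) = 14.26 rad/s, so peak time T_p = π/ω_d = 0.22 s.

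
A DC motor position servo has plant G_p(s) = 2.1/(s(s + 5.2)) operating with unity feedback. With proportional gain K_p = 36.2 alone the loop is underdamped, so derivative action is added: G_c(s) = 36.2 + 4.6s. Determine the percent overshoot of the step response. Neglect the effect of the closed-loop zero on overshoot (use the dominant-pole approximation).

Forward path: (36.2 + 4.6s)·2.1/(s(s+5.2)). The closed-loop characteristic equation is s² + (5.2 + 2.1·4.6)s + 2.1·36.2 = 0.
That is s² + 14.86s + 76.02 = 0, so ω_n = 8.719 rad/s and ζ = 14.86/(2·8.719) = 0.8522.
%OS = 100·exp(−πζ/√(1−ζ²)) = 0.6%.

0.6%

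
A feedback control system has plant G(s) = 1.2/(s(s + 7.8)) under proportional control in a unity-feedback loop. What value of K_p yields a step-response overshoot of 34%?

From %OS = 100·exp(−πζ/√(1−ζ²)) = 34%, ζ = −ln(0.34)/√(π²+ln²(0.34)) = 0.3248.
Characteristic equation s² + 7.8s + 1.2K_p = 0 gives ζ = 7.8/(2√(1.2K_p)).
Setting ζ = 0.3248: √(1.2K_p) = 7.8/(2·0.3248) = 12.01, so K_p = 144.2/1.2 = 120.

K_p = 120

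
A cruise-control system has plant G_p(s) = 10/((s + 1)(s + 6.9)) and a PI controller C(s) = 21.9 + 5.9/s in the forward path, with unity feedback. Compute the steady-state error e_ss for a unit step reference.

0

The open loop C(s)G_p(s) has a pole at the origin (type 1), so the static position error constant is infinite and e_ss = 1/(1+∞) = 0.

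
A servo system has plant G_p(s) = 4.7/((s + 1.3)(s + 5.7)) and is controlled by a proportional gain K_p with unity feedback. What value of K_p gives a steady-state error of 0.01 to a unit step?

K_p = 156

The loop is type 0, so e_ss(step) = 1/(1 + K_pos) with K_pos = K_p·G_p(0).
G_p(0) = 0.6343. Require 1/(1 + K_p·0.6343) = 0.01, so 1 + 0.6343·K_p = 100.
K_p = (100 − 1)/0.6343 = 156.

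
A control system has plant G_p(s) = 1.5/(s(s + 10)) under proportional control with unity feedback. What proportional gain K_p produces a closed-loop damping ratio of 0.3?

Closed-loop characteristic equation: s² + 10s + K_p·1.5 = 0.
So ω_n = √(1.5K_p) and 2ζω_n = 10, giving ζ = 10/(2√(1.5K_p)).
Setting ζ = 0.3: √(1.5K_p) = 10/(2·0.3) = 16.67, so K_p = 277.8/1.5 = 185.

K_p = 185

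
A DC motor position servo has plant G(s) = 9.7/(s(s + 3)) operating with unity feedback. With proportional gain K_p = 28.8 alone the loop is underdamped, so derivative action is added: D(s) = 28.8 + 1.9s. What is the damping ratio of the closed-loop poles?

Forward path: (28.8 + 1.9s)·9.7/(s(s+3)). The closed-loop characteristic equation is s² + (3 + 9.7·1.9)s + 9.7·28.8 = 0.
That is s² + 21.43s + 279.4 = 0, so ω_n = 16.71 rad/s and ζ = 21.43/(2·16.71) = 0.6411.

ζ = 0.641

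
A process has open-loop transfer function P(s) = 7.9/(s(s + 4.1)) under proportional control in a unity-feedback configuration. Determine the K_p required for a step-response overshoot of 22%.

From %OS = 100·exp(−πζ/√(1−ζ²)) = 22%, ζ = −ln(0.22)/√(π²+ln²(0.22)) = 0.4342.
Characteristic equation s² + 4.1s + 7.9K_p = 0 gives ζ = 4.1/(2√(7.9K_p)).
Setting ζ = 0.4342: √(7.9K_p) = 4.1/(2·0.4342) = 4.722, so K_p = 22.29/7.9 = 2.82.

K_p = 2.82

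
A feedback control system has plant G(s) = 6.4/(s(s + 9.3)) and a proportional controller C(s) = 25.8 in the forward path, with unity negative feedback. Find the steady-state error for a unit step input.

0

The open loop C(s)G(s) has a pole at the origin (type 1), so the static position error constant is infinite and e_ss = 1/(1+∞) = 0.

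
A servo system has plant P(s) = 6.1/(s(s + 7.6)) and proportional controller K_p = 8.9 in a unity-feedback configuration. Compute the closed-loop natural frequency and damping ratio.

The closed-loop denominator is s(s+7.6) + 8.9·6.1 = s² + 7.6s + 54.29.
Matching s² + 2ζω_n s + ω_n²: ω_n = √54.29 = 7.368 rad/s and 2ζω_n = 7.6, so ζ = 7.6/(2·7.368) = 0.516.

ω_n = 7.37 rad/s, ζ = 0.516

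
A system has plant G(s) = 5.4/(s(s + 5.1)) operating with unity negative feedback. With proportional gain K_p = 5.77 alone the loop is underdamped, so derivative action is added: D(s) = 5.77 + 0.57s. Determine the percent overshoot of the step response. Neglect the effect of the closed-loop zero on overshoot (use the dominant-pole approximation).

3.4%

Forward path: (5.77 + 0.57s)·5.4/(s(s+5.1)). The closed-loop characteristic equation is s² + (5.1 + 5.4·0.57)s + 5.4·5.77 = 0.
That is s² + 8.178s + 31.16 = 0, so ω_n = 5.582 rad/s and ζ = 8.178/(2·5.582) = 0.7325.
%OS = 100·exp(−πζ/√(1−ζ²)) = 3.4%.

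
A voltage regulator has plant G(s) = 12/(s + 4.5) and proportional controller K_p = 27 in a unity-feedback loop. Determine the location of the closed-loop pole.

s = -328.5

Closed-loop transfer function: T(s) = K_p·G(s)/(1 + K_p·G(s)) = 324/(s + 4.5 + 324) = 324/(s + 328.5).
The closed-loop pole is at s = −328.5.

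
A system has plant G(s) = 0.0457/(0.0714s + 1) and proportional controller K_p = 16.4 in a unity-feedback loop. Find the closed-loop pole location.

s = -24.5

Closed loop: T(s) = K_p·G/(1+K_p·G) = 0.7495/(0.0714s + 1 + 0.7495), with pole at s = −(1 + 0.7495)/0.0714 = −24.5.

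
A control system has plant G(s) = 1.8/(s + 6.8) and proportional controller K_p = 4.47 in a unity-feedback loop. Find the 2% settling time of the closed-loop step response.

T_s ≈ 0.269 s

Closed-loop transfer function: T(s) = K_p·G(s)/(1 + K_p·G(s)) = 8.046/(s + 6.8 + 8.046) = 8.046/(s + 14.85).
Time constant τ = 1/14.85 = 0.06736 s, so the 2% settling time is about 4τ = 0.269 s.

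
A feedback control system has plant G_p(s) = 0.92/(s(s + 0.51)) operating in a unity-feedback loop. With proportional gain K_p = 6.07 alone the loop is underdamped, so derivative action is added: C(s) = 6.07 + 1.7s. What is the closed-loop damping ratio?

Forward path: (6.07 + 1.7s)·0.92/(s(s+0.51)). The closed-loop characteristic equation is s² + (0.51 + 0.92·1.7)s + 0.92·6.07 = 0.
That is s² + 2.074s + 5.584 = 0, so ω_n = 2.363 rad/s and ζ = 2.074/(2·2.363) = 0.4388.

ζ = 0.439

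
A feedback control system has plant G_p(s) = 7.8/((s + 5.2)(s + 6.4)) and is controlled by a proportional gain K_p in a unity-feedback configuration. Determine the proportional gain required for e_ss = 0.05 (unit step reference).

The loop is type 0, so e_ss(step) = 1/(1 + K_pos) with K_pos = K_p·G_p(0).
G_p(0) = 0.2344. Require 1/(1 + K_p·0.2344) = 0.05, so 1 + 0.2344·K_p = 20.
K_p = (20 − 1)/0.2344 = 81.1.

K_p = 81.1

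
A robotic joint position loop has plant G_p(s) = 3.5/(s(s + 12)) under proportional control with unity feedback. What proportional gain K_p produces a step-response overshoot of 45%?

From %OS = 100·exp(−πζ/√(1−ζ²)) = 45%, ζ = −ln(0.45)/√(π²+ln²(0.45)) = 0.2463.
Characteristic equation s² + 12s + 3.5K_p = 0 gives ζ = 12/(2√(3.5K_p)).
Setting ζ = 0.2463: √(3.5K_p) = 12/(2·0.2463) = 24.36, so K_p = 593.2/3.5 = 169.

K_p = 169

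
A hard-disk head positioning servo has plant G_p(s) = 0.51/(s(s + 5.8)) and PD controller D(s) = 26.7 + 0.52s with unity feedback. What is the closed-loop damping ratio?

Forward path: (26.7 + 0.52s)·0.51/(s(s+5.8)). The closed-loop characteristic equation is s² + (5.8 + 0.51·0.52)s + 0.51·26.7 = 0.
That is s² + 6.065s + 13.62 = 0, so ω_n = 3.69 rad/s and ζ = 6.065/(2·3.69) = 0.8218.

ζ = 0.822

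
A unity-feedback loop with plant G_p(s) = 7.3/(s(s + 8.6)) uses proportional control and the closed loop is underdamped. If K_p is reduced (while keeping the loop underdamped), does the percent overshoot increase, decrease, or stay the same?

decrease

ζ = 8.6/(2√(7.3K_p)) rises as K_p falls; higher damping means less overshoot.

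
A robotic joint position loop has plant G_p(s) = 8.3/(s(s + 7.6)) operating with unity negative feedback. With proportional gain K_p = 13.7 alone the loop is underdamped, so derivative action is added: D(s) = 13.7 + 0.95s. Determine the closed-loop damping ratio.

Forward path: (13.7 + 0.95s)·8.3/(s(s+7.6)). The closed-loop characteristic equation is s² + (7.6 + 8.3·0.95)s + 8.3·13.7 = 0.
That is s² + 15.48s + 113.7 = 0, so ω_n = 10.66 rad/s and ζ = 15.48/(2·10.66) = 0.7261.

ζ = 0.726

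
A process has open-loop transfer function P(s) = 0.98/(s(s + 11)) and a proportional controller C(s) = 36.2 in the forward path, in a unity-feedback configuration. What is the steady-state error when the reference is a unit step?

0

The open loop C(s)P(s) has a pole at the origin (type 1), so the static position error constant is infinite and e_ss = 1/(1+∞) = 0.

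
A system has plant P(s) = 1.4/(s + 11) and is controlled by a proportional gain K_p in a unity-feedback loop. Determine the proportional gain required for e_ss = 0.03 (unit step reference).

The loop is type 0, so e_ss(step) = 1/(1 + K_pos) with K_pos = K_p·P(0).
P(0) = 0.1273. Require 1/(1 + K_p·0.1273) = 0.03, so 1 + 0.1273·K_p = 33.33.
K_p = (33.33 − 1)/0.1273 = 254.

K_p = 254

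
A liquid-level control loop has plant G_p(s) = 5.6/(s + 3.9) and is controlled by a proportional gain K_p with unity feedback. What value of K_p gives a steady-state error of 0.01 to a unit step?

K_p = 68.9

Steady-state error for a unit step on this type-0 loop is 1/(1 + K_p·G_p(0)).
G_p(0) = 1.436. Require 1/(1 + K_p·1.436) = 0.01, so 1 + 1.436·K_p = 100.
K_p = (100 − 1)/1.436 = 68.9.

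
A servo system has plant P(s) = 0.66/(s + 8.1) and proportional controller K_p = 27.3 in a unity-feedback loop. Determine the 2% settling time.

T_s ≈ 0.153 s

Closed-loop transfer function: T(s) = K_p·P(s)/(1 + K_p·P(s)) = 18.02/(s + 8.1 + 18.02) = 18.02/(s + 26.12).
Time constant τ = 1/26.12 = 0.03829 s, so the 2% settling time is about 4τ = 0.153 s.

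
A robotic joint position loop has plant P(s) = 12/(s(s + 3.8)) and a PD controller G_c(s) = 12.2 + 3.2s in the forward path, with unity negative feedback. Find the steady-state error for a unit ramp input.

0.026

The loop has one pole at the origin (type 1). Velocity error constant K_v = lim_{s→0} s·G_c(s)P(s) = 12.2·12/3.8 = 38.53.
Steady-state error to a unit ramp: e_ss = 1/K_v = 0.026.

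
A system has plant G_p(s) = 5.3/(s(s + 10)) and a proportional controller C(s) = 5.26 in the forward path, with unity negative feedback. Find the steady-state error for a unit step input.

The open loop C(s)G_p(s) has a pole at the origin (type 1), so the static position error constant is infinite and e_ss = 1/(1+∞) = 0.

0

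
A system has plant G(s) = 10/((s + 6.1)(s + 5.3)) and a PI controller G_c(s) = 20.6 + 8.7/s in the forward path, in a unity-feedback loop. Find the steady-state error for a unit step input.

The open loop G_c(s)G(s) has a pole at the origin (type 1), so the static position error constant is infinite and e_ss = 1/(1+∞) = 0.

0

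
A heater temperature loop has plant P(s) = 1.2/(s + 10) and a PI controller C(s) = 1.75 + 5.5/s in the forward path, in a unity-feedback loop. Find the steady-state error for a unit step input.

0

The open loop C(s)P(s) has a pole at the origin (type 1), so the static position error constant is infinite and e_ss = 1/(1+∞) = 0.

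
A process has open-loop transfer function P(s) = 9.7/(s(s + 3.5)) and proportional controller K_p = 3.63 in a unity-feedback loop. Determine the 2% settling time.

T_s ≈ 2.29 s

Closed-loop characteristic equation: s² + 3.5s + 35.21 = 0, so ω_n = 5.934 rad/s and ζ = 3.5/(2·5.934) = 0.2949.
2% settling time T_s ≈ 4/(ζω_n) = 4/1.75 = 2.29 s.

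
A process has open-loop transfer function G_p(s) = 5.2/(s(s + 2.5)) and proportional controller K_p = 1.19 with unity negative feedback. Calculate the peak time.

T_p = 1.46 s

From 1 + K_pG_p(s) = 0: s² + 2.5s + 6.188 = 0 ⇒ ω_n = 2.488, ζ = 0.5025.
Damped frequency ω_d = ω_n√(1−ζ²) = 2.151 rad/s, so peak time T_p = π/ω_d = 1.46 s.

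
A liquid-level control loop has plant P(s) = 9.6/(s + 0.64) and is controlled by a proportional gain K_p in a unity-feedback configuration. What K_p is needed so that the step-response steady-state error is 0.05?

K_p = 1.27

The loop is type 0, so e_ss(step) = 1/(1 + K_pos) with K_pos = K_p·P(0).
P(0) = 15. Require 1/(1 + K_p·15) = 0.05, so 1 + 15·K_p = 20.
K_p = (20 − 1)/15 = 1.27.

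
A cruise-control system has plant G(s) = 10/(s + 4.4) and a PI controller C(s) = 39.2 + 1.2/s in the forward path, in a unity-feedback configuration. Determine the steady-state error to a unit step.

0

The open loop C(s)G(s) has a pole at the origin (type 1), so the static position error constant is infinite and e_ss = 1/(1+∞) = 0.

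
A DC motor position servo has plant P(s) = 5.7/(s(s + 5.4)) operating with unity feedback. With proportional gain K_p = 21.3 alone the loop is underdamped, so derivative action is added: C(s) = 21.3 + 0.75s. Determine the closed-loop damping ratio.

ζ = 0.439

Forward path: (21.3 + 0.75s)·5.7/(s(s+5.4)). The closed-loop characteristic equation is s² + (5.4 + 5.7·0.75)s + 5.7·21.3 = 0.
That is s² + 9.675s + 121.4 = 0, so ω_n = 11.02 rad/s and ζ = 9.675/(2·11.02) = 0.439.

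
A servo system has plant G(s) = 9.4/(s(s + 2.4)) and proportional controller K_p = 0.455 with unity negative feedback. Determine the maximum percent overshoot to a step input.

10.7%

From 1 + K_pG(s) = 0: s² + 2.4s + 4.277 = 0 ⇒ ω_n = 2.068, ζ = 0.5802.
%OS = 100·exp(−πζ/√(1−ζ²)) = 100·exp(−π·0.5802/√0.6633) = 10.7%.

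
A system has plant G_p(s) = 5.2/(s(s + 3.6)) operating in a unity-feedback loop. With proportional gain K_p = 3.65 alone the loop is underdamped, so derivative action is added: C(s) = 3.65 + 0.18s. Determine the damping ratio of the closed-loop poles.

Forward path: (3.65 + 0.18s)·5.2/(s(s+3.6)). The closed-loop characteristic equation is s² + (3.6 + 5.2·0.18)s + 5.2·3.65 = 0.
That is s² + 4.536s + 18.98 = 0, so ω_n = 4.357 rad/s and ζ = 4.536/(2·4.357) = 0.5206.

ζ = 0.521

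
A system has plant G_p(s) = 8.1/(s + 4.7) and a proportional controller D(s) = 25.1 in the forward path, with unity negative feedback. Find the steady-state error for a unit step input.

The loop is type 0. Static position error constant K_pos = D(0)·G_p(0) = 25.1·1.723 = 43.26.
Steady-state error to a unit step: e_ss = 1/(1+K_pos) = 1/44.26 = 0.0226.

0.0226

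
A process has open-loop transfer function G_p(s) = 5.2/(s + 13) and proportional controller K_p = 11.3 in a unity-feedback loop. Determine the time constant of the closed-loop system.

Closed-loop transfer function: T(s) = K_p·G_p(s)/(1 + K_p·G_p(s)) = 58.76/(s + 13 + 58.76) = 58.76/(s + 71.76).
Time constant τ = 1/71.76 = 0.0139 s.

τ = 0.0139 s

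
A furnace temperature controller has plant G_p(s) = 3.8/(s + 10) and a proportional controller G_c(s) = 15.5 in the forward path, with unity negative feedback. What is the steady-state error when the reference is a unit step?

0.145

The loop is type 0. Static position error constant K_pos = G_c(0)·G_p(0) = 15.5·0.38 = 5.89.
Steady-state error to a unit step: e_ss = 1/(1+K_pos) = 1/6.89 = 0.145.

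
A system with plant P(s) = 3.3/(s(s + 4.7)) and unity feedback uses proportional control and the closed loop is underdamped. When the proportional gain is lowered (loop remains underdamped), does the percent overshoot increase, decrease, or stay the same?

ζ = 4.7/(2√(3.3K_p)) rises as K_p falls; higher damping means less overshoot.

decrease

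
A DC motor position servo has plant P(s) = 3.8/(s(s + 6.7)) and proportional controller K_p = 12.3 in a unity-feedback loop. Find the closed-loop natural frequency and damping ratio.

ω_n = 6.84 rad/s, ζ = 0.49

With unity feedback the closed-loop characteristic equation is s² + 6.7s + 12.3·3.8 = s² + 6.7s + 46.74 = 0.
Matching s² + 2ζω_n s + ω_n²: ω_n = √46.74 = 6.837 rad/s and 2ζω_n = 6.7, so ζ = 6.7/(2·6.837) = 0.49.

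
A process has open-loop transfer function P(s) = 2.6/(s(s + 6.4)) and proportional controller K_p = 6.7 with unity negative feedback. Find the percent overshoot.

Closed-loop characteristic equation: s² + 6.4s + 17.42 = 0, so ω_n = 4.174 rad/s and ζ = 6.4/(2·4.174) = 0.7667.
%OS = 100·exp(−πζ/√(1−ζ²)) = 100·exp(−π·0.7667/√0.4122) = 2.35%.

2.35%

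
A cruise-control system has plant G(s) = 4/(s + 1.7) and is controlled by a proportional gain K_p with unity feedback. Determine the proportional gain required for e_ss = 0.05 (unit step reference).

K_p = 8.07

For a type-0 loop with proportional control, e_ss = 1/(1 + K_p·G(0)).
G(0) = 2.353. Require 1/(1 + K_p·2.353) = 0.05, so 1 + 2.353·K_p = 20.
K_p = (20 − 1)/2.353 = 8.07.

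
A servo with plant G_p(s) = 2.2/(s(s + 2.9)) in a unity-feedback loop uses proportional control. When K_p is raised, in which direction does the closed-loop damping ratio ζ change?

ζ = 2.9/(2√(2.2K_p)); increasing K_p raises the denominator, so ζ falls.

decrease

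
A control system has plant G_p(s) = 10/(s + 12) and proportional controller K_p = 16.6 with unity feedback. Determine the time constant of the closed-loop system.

τ = 0.00562 s

Closed-loop transfer function: T(s) = K_p·G_p(s)/(1 + K_p·G_p(s)) = 166/(s + 12 + 166) = 166/(s + 178).
Time constant τ = 1/178 = 0.00562 s.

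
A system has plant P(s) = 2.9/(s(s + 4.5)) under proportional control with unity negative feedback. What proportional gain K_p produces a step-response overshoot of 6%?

From %OS = 100·exp(−πζ/√(1−ζ²)) = 6%, ζ = −ln(0.06)/√(π²+ln²(0.06)) = 0.6671.
Characteristic equation s² + 4.5s + 2.9K_p = 0 gives ζ = 4.5/(2√(2.9K_p)).
Setting ζ = 0.6671: √(2.9K_p) = 4.5/(2·0.6671) = 3.373, so K_p = 11.37/2.9 = 3.92.

K_p = 3.92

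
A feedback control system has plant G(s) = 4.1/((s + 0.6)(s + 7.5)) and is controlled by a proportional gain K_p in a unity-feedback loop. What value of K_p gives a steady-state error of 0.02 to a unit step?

The loop is type 0, so e_ss(step) = 1/(1 + K_pos) with K_pos = K_p·G(0).
G(0) = 0.9111. Require 1/(1 + K_p·0.9111) = 0.02, so 1 + 0.9111·K_p = 50.
K_p = (50 − 1)/0.9111 = 53.8.

K_p = 53.8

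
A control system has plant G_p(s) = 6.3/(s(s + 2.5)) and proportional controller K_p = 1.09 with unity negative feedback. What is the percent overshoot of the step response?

18.2%

From 1 + K_pG_p(s) = 0: s² + 2.5s + 6.867 = 0 ⇒ ω_n = 2.62, ζ = 0.477.
%OS = 100·exp(−πζ/√(1−ζ²)) = 100·exp(−π·0.477/√0.7725) = 18.2%.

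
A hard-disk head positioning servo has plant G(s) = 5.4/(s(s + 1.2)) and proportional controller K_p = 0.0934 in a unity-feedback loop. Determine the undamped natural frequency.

ω_n = 0.71 rad/s

With unity feedback the closed-loop characteristic equation is s² + 1.2s + 0.0934·5.4 = s² + 1.2s + 0.5044 = 0.
Matching s² + 2ζω_n s + ω_n²: ω_n = √0.5044 = 0.7102 rad/s and 2ζω_n = 1.2, so ζ = 1.2/(2·0.7102) = 0.845.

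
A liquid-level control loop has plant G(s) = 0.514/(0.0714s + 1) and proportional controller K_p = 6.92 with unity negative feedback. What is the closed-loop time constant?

τ = 0.0157 s

Closed loop: T(s) = K_p·G/(1+K_p·G) = 3.557/(0.0714s + 1 + 3.557), with pole at s = −(1 + 3.557)/0.0714 = −63.82.
Closed-loop time constant τ = 1/63.82 = 0.0157 s.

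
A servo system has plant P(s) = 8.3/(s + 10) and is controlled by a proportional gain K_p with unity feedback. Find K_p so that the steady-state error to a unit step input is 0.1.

Steady-state error for a unit step on this type-0 loop is 1/(1 + K_p·P(0)).
P(0) = 0.83. Require 1/(1 + K_p·0.83) = 0.1, so 1 + 0.83·K_p = 10.
K_p = (10 − 1)/0.83 = 10.8.

K_p = 10.8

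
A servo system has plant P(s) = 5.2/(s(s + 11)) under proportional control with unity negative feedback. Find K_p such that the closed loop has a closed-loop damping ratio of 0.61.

K_p = 15.6

Closed-loop characteristic equation: s² + 11s + K_p·5.2 = 0.
So ω_n = √(5.2K_p) and 2ζω_n = 11, giving ζ = 11/(2√(5.2K_p)).
Setting ζ = 0.61: √(5.2K_p) = 11/(2·0.61) = 9.016, so K_p = 81.3/5.2 = 15.6.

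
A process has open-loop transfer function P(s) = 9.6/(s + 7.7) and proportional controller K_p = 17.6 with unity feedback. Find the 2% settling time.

Closed-loop transfer function: T(s) = K_p·P(s)/(1 + K_p·P(s)) = 169/(s + 7.7 + 169) = 169/(s + 176.7).
Time constant τ = 1/176.7 = 0.005661 s, so the 2% settling time is about 4τ = 0.0226 s.

T_s ≈ 0.0226 s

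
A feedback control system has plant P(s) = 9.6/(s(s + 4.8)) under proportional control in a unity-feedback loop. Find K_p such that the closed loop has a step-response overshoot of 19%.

From %OS = 100·exp(−πζ/√(1−ζ²)) = 19%, ζ = −ln(0.19)/√(π²+ln²(0.19)) = 0.4673.
Characteristic equation s² + 4.8s + 9.6K_p = 0 gives ζ = 4.8/(2√(9.6K_p)).
Setting ζ = 0.4673: √(9.6K_p) = 4.8/(2·0.4673) = 5.135, so K_p = 26.37/9.6 = 2.75.

K_p = 2.75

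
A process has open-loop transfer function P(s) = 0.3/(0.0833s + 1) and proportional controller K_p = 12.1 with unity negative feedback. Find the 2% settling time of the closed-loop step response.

Closed loop: T(s) = K_p·P/(1+K_p·P) = 3.63/(0.0833s + 1 + 3.63), with pole at s = −(1 + 3.63)/0.0833 = −55.58.
τ = 1/55.58 = 0.01799 s, so 2% settling time ≈ 4τ = 0.072 s.

T_s ≈ 0.072 s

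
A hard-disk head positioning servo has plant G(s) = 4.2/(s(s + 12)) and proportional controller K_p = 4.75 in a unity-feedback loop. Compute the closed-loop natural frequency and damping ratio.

With unity feedback the closed-loop characteristic equation is s² + 12s + 4.75·4.2 = s² + 12s + 19.95 = 0.
Matching s² + 2ζω_n s + ω_n²: ω_n = √19.95 = 4.467 rad/s and 2ζω_n = 12, so ζ = 12/(2·4.467) = 1.34.

ω_n = 4.47 rad/s, ζ = 1.34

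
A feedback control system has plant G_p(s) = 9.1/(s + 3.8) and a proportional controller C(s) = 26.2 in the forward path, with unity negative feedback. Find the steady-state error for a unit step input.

The loop is type 0. Static position error constant K_pos = C(0)·G_p(0) = 26.2·2.395 = 62.74.
Steady-state error to a unit step: e_ss = 1/(1+K_pos) = 1/63.74 = 0.0157.

0.0157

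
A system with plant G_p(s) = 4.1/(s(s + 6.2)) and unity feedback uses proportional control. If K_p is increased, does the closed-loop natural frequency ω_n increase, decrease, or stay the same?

increase

ω_n = √(4.1·K_p), which grows with K_p.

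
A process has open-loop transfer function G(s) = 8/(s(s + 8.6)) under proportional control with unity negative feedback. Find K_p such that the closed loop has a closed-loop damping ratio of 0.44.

Closed-loop characteristic equation: s² + 8.6s + K_p·8 = 0.
So ω_n = √(8K_p) and 2ζω_n = 8.6, giving ζ = 8.6/(2√(8K_p)).
Setting ζ = 0.44: √(8K_p) = 8.6/(2·0.44) = 9.773, so K_p = 95.51/8 = 11.9.

K_p = 11.9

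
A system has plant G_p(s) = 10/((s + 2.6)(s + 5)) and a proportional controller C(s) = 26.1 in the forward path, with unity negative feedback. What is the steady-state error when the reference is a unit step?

0.0474

The loop is type 0. Static position error constant K_pos = C(0)·G_p(0) = 26.1·0.7692 = 20.08.
Steady-state error to a unit step: e_ss = 1/(1+K_pos) = 1/21.08 = 0.0474.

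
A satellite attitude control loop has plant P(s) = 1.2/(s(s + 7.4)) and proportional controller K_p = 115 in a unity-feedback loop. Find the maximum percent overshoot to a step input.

Closed-loop characteristic equation: s² + 7.4s + 138 = 0, so ω_n = 11.75 rad/s and ζ = 7.4/(2·11.75) = 0.315.
%OS = 100·exp(−πζ/√(1−ζ²)) = 100·exp(−π·0.315/√0.9008) = 35.3%.

35.3%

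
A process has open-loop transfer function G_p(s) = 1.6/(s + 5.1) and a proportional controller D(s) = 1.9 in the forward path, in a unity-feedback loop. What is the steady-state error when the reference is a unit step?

0.627

The loop is type 0. Static position error constant K_pos = D(0)·G_p(0) = 1.9·0.3137 = 0.5961.
Steady-state error to a unit step: e_ss = 1/(1+K_pos) = 1/1.596 = 0.627.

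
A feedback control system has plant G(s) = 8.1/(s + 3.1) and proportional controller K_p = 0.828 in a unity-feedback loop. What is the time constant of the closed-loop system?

τ = 0.102 s

Closed-loop transfer function: T(s) = K_p·G(s)/(1 + K_p·G(s)) = 6.707/(s + 3.1 + 6.707) = 6.707/(s + 9.807).
Time constant τ = 1/9.807 = 0.102 s.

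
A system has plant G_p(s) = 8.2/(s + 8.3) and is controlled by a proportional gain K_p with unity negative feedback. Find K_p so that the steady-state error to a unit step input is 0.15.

K_p = 5.74

The loop is type 0, so e_ss(step) = 1/(1 + K_pos) with K_pos = K_p·G_p(0).
G_p(0) = 0.988. Require 1/(1 + K_p·0.988) = 0.15, so 1 + 0.988·K_p = 6.667.
K_p = (6.667 − 1)/0.988 = 5.74.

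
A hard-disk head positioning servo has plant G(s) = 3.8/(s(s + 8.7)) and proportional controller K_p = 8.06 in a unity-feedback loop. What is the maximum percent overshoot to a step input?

1.84%

Closed-loop characteristic equation: s² + 8.7s + 30.63 = 0, so ω_n = 5.534 rad/s and ζ = 8.7/(2·5.534) = 0.786.
%OS = 100·exp(−πζ/√(1−ζ²)) = 100·exp(−π·0.786/√0.3822) = 1.84%.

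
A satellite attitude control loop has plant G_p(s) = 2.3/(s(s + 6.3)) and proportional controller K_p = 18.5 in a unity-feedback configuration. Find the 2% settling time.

The closed-loop denominator s² + 6.3s + 42.55 gives ω_n = √42.55 = 6.523 and ζ = 6.3/(2ω_n) = 0.4829.
2% settling time T_s ≈ 4/(ζω_n) = 4/3.15 = 1.27 s.

T_s ≈ 1.27 s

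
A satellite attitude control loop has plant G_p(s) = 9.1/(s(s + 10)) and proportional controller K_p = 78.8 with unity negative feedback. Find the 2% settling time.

T_s ≈ 0.8 s

The closed-loop denominator s² + 10s + 717.1 gives ω_n = √717.1 = 26.78 and ζ = 10/(2ω_n) = 0.1867.
2% settling time T_s ≈ 4/(ζω_n) = 4/5 = 0.8 s.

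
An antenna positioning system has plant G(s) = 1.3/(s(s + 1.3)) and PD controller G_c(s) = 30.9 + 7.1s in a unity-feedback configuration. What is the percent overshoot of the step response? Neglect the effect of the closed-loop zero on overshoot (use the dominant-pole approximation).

0.921%

Forward path: (30.9 + 7.1s)·1.3/(s(s+1.3)). The closed-loop characteristic equation is s² + (1.3 + 1.3·7.1)s + 1.3·30.9 = 0.
That is s² + 10.53s + 40.17 = 0, so ω_n = 6.338 rad/s and ζ = 10.53/(2·6.338) = 0.8307.
%OS = 100·exp(−πζ/√(1−ζ²)) = 0.921%.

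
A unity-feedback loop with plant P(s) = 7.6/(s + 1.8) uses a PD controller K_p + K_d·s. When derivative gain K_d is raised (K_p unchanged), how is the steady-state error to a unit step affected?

unchanged

K_d affects only the transient (the s-coefficient); the DC loop gain, and hence e_ss, depends only on K_p.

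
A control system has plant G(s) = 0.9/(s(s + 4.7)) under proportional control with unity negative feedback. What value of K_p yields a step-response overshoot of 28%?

From %OS = 100·exp(−πζ/√(1−ζ²)) = 28%, ζ = −ln(0.28)/√(π²+ln²(0.28)) = 0.3755.
Characteristic equation s² + 4.7s + 0.9K_p = 0 gives ζ = 4.7/(2√(0.9K_p)).
Setting ζ = 0.3755: √(0.9K_p) = 4.7/(2·0.3755) = 6.258, so K_p = 39.16/0.9 = 43.5.

K_p = 43.5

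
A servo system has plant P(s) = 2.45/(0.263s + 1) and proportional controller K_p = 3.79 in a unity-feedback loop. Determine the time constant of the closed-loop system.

τ = 0.0256 s

Closed loop: T(s) = K_p·P/(1+K_p·P) = 9.286/(0.263s + 1 + 9.286), with pole at s = −(1 + 9.286)/0.263 = −39.11.
Closed-loop time constant τ = 1/39.11 = 0.0256 s.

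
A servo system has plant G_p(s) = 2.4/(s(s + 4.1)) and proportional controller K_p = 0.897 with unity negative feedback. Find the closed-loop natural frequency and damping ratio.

1 + K_p·G_p(s) = 0 gives s² + 4.1s + 2.153 = 0.
Matching s² + 2ζω_n s + ω_n²: ω_n = √2.153 = 1.467 rad/s and 2ζω_n = 4.1, so ζ = 4.1/(2·1.467) = 1.4.

ω_n = 1.47 rad/s, ζ = 1.4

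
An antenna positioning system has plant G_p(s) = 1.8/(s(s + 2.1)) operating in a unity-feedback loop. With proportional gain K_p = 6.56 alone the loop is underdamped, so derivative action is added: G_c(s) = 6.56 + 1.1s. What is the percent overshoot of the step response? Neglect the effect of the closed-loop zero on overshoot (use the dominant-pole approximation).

Forward path: (6.56 + 1.1s)·1.8/(s(s+2.1)). The closed-loop characteristic equation is s² + (2.1 + 1.8·1.1)s + 1.8·6.56 = 0.
That is s² + 4.08s + 11.81 = 0, so ω_n = 3.436 rad/s and ζ = 4.08/(2·3.436) = 0.5937.
%OS = 100·exp(−πζ/√(1−ζ²)) = 9.85%.

9.85%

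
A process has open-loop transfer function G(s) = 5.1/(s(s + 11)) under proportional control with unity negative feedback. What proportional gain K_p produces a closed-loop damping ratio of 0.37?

Closed-loop characteristic equation: s² + 11s + K_p·5.1 = 0.
So ω_n = √(5.1K_p) and 2ζω_n = 11, giving ζ = 11/(2√(5.1K_p)).
Setting ζ = 0.37: √(5.1K_p) = 11/(2·0.37) = 14.86, so K_p = 221/5.1 = 43.3.

K_p = 43.3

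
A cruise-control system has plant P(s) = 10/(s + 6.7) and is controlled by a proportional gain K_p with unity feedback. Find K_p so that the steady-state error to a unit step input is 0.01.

The loop is type 0, so e_ss(step) = 1/(1 + K_pos) with K_pos = K_p·P(0).
P(0) = 1.493. Require 1/(1 + K_p·1.493) = 0.01, so 1 + 1.493·K_p = 100.
K_p = (100 − 1)/1.493 = 66.3.

K_p = 66.3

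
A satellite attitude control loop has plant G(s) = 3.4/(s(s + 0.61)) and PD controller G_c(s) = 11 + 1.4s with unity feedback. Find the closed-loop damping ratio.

ζ = 0.439

Forward path: (11 + 1.4s)·3.4/(s(s+0.61)). The closed-loop characteristic equation is s² + (0.61 + 3.4·1.4)s + 3.4·11 = 0.
That is s² + 5.37s + 37.4 = 0, so ω_n = 6.116 rad/s and ζ = 5.37/(2·6.116) = 0.439.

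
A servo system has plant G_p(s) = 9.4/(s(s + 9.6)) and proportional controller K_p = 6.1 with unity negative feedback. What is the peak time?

The closed-loop denominator s² + 9.6s + 57.34 gives ω_n = √57.34 = 7.572 and ζ = 9.6/(2ω_n) = 0.6339.
Damped frequency ω_d = ω_n√(1−ζ²) = 5.857 rad/s, so peak time T_p = π/ω_d = 0.536 s.

T_p = 0.536 s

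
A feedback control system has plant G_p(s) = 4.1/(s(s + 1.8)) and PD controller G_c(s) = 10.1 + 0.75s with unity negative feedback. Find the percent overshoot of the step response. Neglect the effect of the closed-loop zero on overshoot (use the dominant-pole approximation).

Forward path: (10.1 + 0.75s)·4.1/(s(s+1.8)). The closed-loop characteristic equation is s² + (1.8 + 4.1·0.75)s + 4.1·10.1 = 0.
That is s² + 4.875s + 41.41 = 0, so ω_n = 6.435 rad/s and ζ = 4.875/(2·6.435) = 0.3788.
%OS = 100·exp(−πζ/√(1−ζ²)) = 27.6%.

27.6%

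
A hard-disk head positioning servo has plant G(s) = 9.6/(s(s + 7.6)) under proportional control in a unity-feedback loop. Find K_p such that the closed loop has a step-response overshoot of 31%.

From %OS = 100·exp(−πζ/√(1−ζ²)) = 31%, ζ = −ln(0.31)/√(π²+ln²(0.31)) = 0.3493.
Characteristic equation s² + 7.6s + 9.6K_p = 0 gives ζ = 7.6/(2√(9.6K_p)).
Setting ζ = 0.3493: √(9.6K_p) = 7.6/(2·0.3493) = 10.88, so K_p = 118.3/9.6 = 12.3.

K_p = 12.3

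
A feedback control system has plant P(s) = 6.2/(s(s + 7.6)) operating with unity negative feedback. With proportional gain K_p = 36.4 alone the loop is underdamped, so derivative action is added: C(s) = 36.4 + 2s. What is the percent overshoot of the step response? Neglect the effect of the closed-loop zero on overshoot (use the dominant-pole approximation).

6.07%

Forward path: (36.4 + 2s)·6.2/(s(s+7.6)). The closed-loop characteristic equation is s² + (7.6 + 6.2·2)s + 6.2·36.4 = 0.
That is s² + 20s + 225.7 = 0, so ω_n = 15.02 rad/s and ζ = 20/(2·15.02) = 0.6657.
%OS = 100·exp(−πζ/√(1−ζ²)) = 6.07%.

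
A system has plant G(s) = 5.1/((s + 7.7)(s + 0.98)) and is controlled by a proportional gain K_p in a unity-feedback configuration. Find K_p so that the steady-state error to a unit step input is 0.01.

K_p = 146

The loop is type 0, so e_ss(step) = 1/(1 + K_pos) with K_pos = K_p·G(0).
G(0) = 0.6759. Require 1/(1 + K_p·0.6759) = 0.01, so 1 + 0.6759·K_p = 100.
K_p = (100 − 1)/0.6759 = 146.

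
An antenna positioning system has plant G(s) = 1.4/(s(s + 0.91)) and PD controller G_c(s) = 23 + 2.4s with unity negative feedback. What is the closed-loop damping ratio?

ζ = 0.376

Forward path: (23 + 2.4s)·1.4/(s(s+0.91)). The closed-loop characteristic equation is s² + (0.91 + 1.4·2.4)s + 1.4·23 = 0.
That is s² + 4.27s + 32.2 = 0, so ω_n = 5.675 rad/s and ζ = 4.27/(2·5.675) = 0.3762.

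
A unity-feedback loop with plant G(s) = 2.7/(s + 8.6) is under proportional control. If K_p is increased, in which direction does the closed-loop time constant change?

The closed-loop bandwidth 8.6+K_p·2.7 grows with K_p, so τ shrinks.

decrease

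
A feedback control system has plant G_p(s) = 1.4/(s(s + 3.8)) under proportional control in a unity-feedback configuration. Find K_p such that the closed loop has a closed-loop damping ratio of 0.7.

Closed-loop characteristic equation: s² + 3.8s + K_p·1.4 = 0.
So ω_n = √(1.4K_p) and 2ζω_n = 3.8, giving ζ = 3.8/(2√(1.4K_p)).
Setting ζ = 0.7: √(1.4K_p) = 3.8/(2·0.7) = 2.714, so K_p = 7.367/1.4 = 5.26.

K_p = 5.26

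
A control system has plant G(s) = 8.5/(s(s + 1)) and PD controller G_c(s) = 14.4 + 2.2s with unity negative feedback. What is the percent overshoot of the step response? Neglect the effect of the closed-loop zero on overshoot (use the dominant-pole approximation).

Forward path: (14.4 + 2.2s)·8.5/(s(s+1)). The closed-loop characteristic equation is s² + (1 + 8.5·2.2)s + 8.5·14.4 = 0.
That is s² + 19.7s + 122.4 = 0, so ω_n = 11.06 rad/s and ζ = 19.7/(2·11.06) = 0.8903.
%OS = 100·exp(−πζ/√(1−ζ²)) = 0.215%.

0.215%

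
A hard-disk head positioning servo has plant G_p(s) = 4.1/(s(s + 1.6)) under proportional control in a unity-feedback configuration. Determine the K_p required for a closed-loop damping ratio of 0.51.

K_p = 0.6

Closed-loop characteristic equation: s² + 1.6s + K_p·4.1 = 0.
So ω_n = √(4.1K_p) and 2ζω_n = 1.6, giving ζ = 1.6/(2√(4.1K_p)).
Setting ζ = 0.51: √(4.1K_p) = 1.6/(2·0.51) = 1.569, so K_p = 2.461/4.1 = 0.6.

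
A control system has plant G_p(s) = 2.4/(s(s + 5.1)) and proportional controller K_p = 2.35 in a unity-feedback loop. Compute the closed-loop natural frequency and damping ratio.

ω_n = 2.37 rad/s, ζ = 1.07

The closed-loop denominator is s(s+5.1) + 2.35·2.4 = s² + 5.1s + 5.64.
So ω_n² = 5.64 ⇒ ω_n = 2.375 rad/s, and ζ = 5.1/(2ω_n) = 1.07.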